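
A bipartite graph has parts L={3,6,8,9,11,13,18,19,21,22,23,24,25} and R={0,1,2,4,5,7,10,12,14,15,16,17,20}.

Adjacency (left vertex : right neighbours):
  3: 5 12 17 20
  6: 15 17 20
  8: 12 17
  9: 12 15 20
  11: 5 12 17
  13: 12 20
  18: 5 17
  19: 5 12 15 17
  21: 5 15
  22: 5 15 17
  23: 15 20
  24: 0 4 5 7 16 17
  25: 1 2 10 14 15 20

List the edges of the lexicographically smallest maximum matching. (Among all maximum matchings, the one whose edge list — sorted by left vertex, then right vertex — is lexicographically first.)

Lex-smallest maximum matching: {(3,5), (6,15), (8,12), (9,20), (11,17), (24,0), (25,1)}

|M| = 7 (so the lex-smallest maximum matching has 7 edges)
process left vertices in ascending order; for each, take the smallest-labelled available neighbour that still permits 7 edges overall, or leave it unmatched if none does
lex-smallest matching: {3-5, 6-15, 8-12, 9-20, 11-17, 24-0, 25-1}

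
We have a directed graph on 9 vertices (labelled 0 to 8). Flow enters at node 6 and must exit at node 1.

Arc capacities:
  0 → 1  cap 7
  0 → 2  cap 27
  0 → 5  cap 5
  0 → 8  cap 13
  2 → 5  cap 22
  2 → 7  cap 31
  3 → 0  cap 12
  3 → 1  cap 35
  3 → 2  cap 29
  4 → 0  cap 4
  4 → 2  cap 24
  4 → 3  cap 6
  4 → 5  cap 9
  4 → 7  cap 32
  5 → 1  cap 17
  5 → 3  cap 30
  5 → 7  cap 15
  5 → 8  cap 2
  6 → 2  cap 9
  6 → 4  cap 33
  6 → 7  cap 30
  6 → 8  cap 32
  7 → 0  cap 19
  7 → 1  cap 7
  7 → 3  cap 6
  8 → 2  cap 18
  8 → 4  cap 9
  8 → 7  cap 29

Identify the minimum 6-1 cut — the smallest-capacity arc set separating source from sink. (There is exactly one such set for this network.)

Min-cut arcs: {(0,1), (0,5), (2,5), (4,3), (4,5), (7,1), (7,3)} (total capacity 62)

augment #1: 6→7→1 push 7
augment #2: 6→2→5→1 push 9
augment #3: 6→4→0→1 push 4
augment #4: 6→4→3→1 push 6
augment #5: 6→4→5→1 push 8
augment #6: 6→7→0→1 push 3
augment #7: 6→7→3→1 push 6
augment #8: 6→4→5→3→1 push 1
augment #9: 6→4→2→5→3→1 push 13
augment #10: 6→7→0→5→3→1 push 5
max flow = 62; residual-reachable set from 6 gives S-side
cut edges (S→T): {(0,1), (0,5), (2,5), (4,3), (4,5), (7,1), (7,3)} total cap 62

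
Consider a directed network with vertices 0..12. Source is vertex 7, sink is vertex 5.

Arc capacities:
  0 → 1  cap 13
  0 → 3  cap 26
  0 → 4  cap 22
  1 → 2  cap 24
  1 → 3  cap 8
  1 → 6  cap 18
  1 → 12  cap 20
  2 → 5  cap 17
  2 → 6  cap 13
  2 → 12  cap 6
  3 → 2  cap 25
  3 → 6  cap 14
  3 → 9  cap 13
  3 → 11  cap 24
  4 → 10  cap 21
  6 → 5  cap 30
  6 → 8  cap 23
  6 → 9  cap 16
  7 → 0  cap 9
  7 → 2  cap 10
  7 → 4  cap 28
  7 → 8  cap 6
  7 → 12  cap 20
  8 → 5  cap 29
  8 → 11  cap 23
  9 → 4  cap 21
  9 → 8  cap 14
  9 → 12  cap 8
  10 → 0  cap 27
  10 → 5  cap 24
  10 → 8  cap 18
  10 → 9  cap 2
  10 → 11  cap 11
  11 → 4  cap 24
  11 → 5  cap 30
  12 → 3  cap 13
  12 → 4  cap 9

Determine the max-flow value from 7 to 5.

augment #1: 7→2→5 bottleneck 10, total now 10
augment #2: 7→8→5 bottleneck 6, total now 16
augment #3: 7→4→10→5 bottleneck 21, total now 37
augment #4: 7→0→1→2→5 bottleneck 7, total now 44
augment #5: 7→0→1→6→5 bottleneck 2, total now 46
augment #6: 7→12→3→6→5 bottleneck 13, total now 59

Maximum flow value: 59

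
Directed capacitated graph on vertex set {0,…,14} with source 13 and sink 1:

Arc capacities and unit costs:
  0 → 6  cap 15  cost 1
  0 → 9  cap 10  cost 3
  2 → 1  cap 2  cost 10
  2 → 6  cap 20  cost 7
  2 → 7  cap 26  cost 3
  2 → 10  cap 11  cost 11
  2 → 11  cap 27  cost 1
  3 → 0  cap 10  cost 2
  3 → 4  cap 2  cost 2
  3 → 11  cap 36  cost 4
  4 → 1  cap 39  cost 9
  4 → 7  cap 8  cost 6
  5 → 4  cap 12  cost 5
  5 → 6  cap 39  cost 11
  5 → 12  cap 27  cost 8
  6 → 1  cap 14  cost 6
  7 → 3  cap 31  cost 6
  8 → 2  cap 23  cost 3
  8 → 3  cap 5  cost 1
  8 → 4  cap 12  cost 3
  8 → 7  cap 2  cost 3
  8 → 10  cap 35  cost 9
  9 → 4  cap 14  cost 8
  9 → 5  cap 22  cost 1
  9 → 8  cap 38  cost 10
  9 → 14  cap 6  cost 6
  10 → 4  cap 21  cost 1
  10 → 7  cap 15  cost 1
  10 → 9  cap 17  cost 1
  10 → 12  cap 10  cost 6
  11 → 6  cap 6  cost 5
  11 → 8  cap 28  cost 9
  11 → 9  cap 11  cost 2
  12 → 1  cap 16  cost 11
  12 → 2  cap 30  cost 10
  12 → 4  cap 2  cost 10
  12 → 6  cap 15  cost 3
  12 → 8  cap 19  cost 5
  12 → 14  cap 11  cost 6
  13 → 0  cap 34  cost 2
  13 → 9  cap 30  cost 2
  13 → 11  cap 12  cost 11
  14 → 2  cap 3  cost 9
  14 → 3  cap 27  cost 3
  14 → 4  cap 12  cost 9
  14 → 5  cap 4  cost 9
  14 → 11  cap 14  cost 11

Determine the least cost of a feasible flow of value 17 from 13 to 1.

Minimum cost for 17 units: 177

shortest-cost path #1: 13→0→6→1 push 14 @ unit cost 9 (adds 126)
shortest-cost path #2: 13→9→5→4→1 push 3 @ unit cost 17 (adds 51)
total cost = 177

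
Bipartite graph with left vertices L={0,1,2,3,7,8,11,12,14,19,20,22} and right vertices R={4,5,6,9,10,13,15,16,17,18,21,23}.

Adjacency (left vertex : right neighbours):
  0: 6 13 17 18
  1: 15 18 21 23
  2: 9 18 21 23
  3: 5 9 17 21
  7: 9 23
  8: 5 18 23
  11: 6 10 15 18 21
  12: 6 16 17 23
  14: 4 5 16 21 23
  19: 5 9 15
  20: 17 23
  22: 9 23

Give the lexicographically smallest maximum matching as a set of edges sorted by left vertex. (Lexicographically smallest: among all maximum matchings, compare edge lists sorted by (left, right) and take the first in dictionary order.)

Lex-smallest maximum matching: {(0,6), (1,15), (2,9), (3,21), (7,23), (8,18), (11,10), (12,16), (14,4), (19,5), (20,17)}

|M| = 11 (so the lex-smallest maximum matching has 11 edges)
process left vertices in ascending order; for each, take the smallest-labelled available neighbour that still permits 11 edges overall, or leave it unmatched if none does
lex-smallest matching: {0-6, 1-15, 2-9, 3-21, 7-23, 8-18, 11-10, 12-16, 14-4, 19-5, 20-17}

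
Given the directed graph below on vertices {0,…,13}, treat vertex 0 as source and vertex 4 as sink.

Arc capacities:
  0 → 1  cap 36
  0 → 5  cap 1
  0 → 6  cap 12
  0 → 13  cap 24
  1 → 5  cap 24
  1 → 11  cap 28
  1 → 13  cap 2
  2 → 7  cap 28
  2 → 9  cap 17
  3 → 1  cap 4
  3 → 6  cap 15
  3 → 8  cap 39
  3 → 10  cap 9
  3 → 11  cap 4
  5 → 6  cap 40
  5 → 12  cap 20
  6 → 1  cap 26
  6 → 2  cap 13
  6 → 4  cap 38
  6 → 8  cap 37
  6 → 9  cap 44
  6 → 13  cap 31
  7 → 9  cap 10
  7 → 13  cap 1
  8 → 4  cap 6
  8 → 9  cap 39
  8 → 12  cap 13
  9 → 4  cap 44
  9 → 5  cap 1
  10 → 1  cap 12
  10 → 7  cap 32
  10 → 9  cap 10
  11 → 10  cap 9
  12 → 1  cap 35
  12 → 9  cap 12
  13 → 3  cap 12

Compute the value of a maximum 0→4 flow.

Maximum flow value: 58

augment #1: 0→6→4 bottleneck 12, total now 12
augment #2: 0→5→6→4 bottleneck 1, total now 13
augment #3: 0→1→5→6→4 bottleneck 24, total now 37
augment #4: 0→13→3→6→4 bottleneck 1, total now 38
augment #5: 0→13→3→8→4 bottleneck 6, total now 44
augment #6: 0→1→11→10→9→4 bottleneck 9, total now 53
augment #7: 0→13→3→6→9→4 bottleneck 5, total now 58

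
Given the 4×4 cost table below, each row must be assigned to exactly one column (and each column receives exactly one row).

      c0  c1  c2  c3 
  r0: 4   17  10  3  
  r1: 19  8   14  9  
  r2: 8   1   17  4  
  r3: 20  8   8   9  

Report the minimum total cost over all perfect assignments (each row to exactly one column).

Minimum assignment cost: 22

optimal assignment: row0→col0 (cost 4), row1→col3 (cost 9), row2→col1 (cost 1), row3→col2 (cost 8)
total = 4 + 9 + 1 + 8 = 22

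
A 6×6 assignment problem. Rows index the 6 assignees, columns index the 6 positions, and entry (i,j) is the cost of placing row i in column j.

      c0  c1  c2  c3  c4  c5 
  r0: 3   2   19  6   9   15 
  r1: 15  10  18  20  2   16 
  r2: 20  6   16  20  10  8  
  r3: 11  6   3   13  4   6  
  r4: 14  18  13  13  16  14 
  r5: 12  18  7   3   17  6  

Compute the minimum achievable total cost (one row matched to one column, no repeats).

optimal assignment: row0→col0 (cost 3), row1→col4 (cost 2), row2→col1 (cost 6), row3→col2 (cost 3), row4→col5 (cost 14), row5→col3 (cost 3)
total = 3 + 2 + 6 + 3 + 14 + 3 = 31

Minimum assignment cost: 31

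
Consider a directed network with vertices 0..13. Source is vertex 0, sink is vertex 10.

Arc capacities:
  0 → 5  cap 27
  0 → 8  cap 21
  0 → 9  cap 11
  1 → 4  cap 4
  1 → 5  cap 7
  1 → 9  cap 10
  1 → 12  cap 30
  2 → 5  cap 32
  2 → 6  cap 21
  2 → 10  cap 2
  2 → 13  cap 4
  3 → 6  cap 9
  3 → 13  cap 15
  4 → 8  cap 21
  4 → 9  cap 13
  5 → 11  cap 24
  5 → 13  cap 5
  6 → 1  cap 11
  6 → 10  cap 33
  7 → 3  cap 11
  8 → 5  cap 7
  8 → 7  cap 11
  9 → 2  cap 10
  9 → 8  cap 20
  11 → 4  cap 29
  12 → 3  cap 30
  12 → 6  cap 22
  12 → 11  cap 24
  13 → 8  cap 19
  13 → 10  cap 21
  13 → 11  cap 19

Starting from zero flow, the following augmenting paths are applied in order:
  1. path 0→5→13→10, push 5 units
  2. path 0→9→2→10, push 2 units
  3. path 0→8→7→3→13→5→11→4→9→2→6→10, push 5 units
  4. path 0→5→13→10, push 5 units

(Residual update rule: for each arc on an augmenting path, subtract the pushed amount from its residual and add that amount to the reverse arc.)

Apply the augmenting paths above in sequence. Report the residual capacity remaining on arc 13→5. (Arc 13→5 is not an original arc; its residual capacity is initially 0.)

after path 1 (0→5→13→10, push 5): res(13,5)=5
after path 2 (0→9→2→10, push 2): res(13,5)=5
after path 3 (0→8→7→3→13→5→11→4→9→2→6→10, push 5): res(13,5)=0
after path 4 (0→5→13→10, push 5): res(13,5)=5

Residual capacity of (13,5): 5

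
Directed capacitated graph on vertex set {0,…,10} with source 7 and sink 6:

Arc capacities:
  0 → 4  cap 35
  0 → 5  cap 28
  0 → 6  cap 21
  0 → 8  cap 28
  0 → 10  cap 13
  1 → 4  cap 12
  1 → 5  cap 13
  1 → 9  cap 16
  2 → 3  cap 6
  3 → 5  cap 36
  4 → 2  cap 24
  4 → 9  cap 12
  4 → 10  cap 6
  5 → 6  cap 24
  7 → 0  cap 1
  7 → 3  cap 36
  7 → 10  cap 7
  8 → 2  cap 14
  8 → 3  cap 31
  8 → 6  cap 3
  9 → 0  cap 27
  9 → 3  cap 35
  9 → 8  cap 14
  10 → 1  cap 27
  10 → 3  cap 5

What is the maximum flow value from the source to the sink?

Maximum flow value: 32

augment #1: 7→0→6 bottleneck 1, total now 1
augment #2: 7→3→5→6 bottleneck 24, total now 25
augment #3: 7→10→1→9→0→6 bottleneck 7, total now 32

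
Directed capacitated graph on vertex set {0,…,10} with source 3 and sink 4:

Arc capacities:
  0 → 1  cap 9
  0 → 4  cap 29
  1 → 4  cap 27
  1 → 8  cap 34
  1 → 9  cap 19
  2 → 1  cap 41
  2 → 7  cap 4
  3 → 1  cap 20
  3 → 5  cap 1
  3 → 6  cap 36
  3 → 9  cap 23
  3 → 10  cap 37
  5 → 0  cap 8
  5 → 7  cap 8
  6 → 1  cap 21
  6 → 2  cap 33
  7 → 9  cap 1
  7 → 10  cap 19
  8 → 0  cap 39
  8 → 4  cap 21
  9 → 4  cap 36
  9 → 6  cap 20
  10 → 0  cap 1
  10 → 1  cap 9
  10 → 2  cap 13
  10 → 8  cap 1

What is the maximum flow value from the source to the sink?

Maximum flow value: 100

augment #1: 3→1→4 bottleneck 20, total now 20
augment #2: 3→9→4 bottleneck 23, total now 43
augment #3: 3→5→0→4 bottleneck 1, total now 44
augment #4: 3→6→1→4 bottleneck 7, total now 51
augment #5: 3→10→0→4 bottleneck 1, total now 52
augment #6: 3→10→8→4 bottleneck 1, total now 53
augment #7: 3→6→1→8→4 bottleneck 14, total now 67
augment #8: 3→10→1→8→4 bottleneck 6, total now 73
augment #9: 3→10→1→9→4 bottleneck 3, total now 76
augment #10: 3→6→2→1→9→4 bottleneck 10, total now 86
augment #11: 3→6→2→1→8→0→4 bottleneck 5, total now 91
augment #12: 3→10→2→1→8→0→4 bottleneck 9, total now 100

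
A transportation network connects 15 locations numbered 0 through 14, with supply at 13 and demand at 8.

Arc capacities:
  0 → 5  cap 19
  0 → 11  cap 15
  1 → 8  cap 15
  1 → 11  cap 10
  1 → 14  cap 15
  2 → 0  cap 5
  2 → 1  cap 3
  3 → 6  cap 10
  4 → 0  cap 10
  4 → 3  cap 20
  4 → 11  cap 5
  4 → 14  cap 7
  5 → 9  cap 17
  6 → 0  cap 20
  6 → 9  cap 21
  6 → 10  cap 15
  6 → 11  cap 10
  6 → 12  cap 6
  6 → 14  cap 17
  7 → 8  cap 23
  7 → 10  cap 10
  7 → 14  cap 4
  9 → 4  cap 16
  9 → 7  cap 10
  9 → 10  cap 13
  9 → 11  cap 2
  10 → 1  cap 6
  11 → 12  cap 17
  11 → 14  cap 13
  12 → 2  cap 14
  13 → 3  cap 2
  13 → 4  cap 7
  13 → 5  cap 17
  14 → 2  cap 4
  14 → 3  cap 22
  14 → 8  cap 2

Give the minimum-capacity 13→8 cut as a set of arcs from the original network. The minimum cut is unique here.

Min-cut arcs: {(2,1), (9,7), (10,1), (14,8)} (total capacity 21)

augment #1: 13→4→14→8 push 2
augment #2: 13→5→9→7→8 push 10
augment #3: 13→3→6→10→1→8 push 2
augment #4: 13→4→14→2→1→8 push 3
augment #5: 13→5→9→10→1→8 push 4
max flow = 21; residual-reachable set from 13 gives S-side
cut edges (S→T): {(2,1), (9,7), (10,1), (14,8)} total cap 21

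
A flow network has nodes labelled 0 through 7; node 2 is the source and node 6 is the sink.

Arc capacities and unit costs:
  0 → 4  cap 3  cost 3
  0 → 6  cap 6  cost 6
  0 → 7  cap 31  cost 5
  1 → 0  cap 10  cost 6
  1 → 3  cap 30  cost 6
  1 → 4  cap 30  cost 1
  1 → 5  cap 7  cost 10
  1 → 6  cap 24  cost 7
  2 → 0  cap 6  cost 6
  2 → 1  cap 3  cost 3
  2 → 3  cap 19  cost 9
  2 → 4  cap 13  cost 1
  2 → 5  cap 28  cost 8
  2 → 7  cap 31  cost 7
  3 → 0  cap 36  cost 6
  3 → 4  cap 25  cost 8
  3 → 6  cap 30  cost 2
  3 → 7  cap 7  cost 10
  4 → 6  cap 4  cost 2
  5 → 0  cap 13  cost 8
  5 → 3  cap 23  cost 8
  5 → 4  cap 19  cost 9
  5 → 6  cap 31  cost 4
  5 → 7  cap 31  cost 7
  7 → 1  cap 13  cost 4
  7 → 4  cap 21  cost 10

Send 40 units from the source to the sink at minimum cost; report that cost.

Minimum cost for 40 units: 419

shortest-cost path #1: 2→4→6 push 4 @ unit cost 3 (adds 12)
shortest-cost path #2: 2→1→6 push 3 @ unit cost 10 (adds 30)
shortest-cost path #3: 2→3→6 push 19 @ unit cost 11 (adds 209)
shortest-cost path #4: 2→5→6 push 14 @ unit cost 12 (adds 168)
total cost = 419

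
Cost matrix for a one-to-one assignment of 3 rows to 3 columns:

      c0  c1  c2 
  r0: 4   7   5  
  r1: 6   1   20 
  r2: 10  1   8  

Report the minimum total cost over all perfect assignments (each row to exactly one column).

optimal assignment: row0→col2 (cost 5), row1→col0 (cost 6), row2→col1 (cost 1)
total = 5 + 6 + 1 = 12

Minimum assignment cost: 12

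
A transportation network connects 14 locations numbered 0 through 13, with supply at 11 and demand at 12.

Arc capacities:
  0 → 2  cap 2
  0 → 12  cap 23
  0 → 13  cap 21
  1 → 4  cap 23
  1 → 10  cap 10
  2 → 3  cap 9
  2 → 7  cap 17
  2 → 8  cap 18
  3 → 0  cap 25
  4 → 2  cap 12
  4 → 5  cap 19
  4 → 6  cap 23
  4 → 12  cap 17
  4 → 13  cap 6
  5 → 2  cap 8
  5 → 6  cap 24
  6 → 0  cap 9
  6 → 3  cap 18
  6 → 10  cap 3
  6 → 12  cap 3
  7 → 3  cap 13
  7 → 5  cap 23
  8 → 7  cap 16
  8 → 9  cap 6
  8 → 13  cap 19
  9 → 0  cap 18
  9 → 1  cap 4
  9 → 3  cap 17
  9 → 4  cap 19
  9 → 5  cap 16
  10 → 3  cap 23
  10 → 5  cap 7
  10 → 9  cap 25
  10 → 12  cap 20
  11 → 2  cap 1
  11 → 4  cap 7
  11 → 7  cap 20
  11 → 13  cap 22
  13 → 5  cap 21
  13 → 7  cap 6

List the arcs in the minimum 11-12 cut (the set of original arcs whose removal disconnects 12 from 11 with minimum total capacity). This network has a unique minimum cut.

Min-cut arcs: {(0,12), (6,10), (6,12), (8,9), (11,4)} (total capacity 42)

augment #1: 11→4→12 push 7
augment #2: 11→2→3→0→12 push 1
augment #3: 11→7→3→0→12 push 13
augment #4: 11→7→5→6→12 push 3
augment #5: 11→7→5→6→0→12 push 4
augment #6: 11→13→5→6→0→12 push 5
augment #7: 11→13→5→6→10→12 push 3
augment #8: 11→13→5→2→8→9→4→12 push 6
max flow = 42; residual-reachable set from 11 gives S-side
cut edges (S→T): {(0,12), (6,10), (6,12), (8,9), (11,4)} total cap 42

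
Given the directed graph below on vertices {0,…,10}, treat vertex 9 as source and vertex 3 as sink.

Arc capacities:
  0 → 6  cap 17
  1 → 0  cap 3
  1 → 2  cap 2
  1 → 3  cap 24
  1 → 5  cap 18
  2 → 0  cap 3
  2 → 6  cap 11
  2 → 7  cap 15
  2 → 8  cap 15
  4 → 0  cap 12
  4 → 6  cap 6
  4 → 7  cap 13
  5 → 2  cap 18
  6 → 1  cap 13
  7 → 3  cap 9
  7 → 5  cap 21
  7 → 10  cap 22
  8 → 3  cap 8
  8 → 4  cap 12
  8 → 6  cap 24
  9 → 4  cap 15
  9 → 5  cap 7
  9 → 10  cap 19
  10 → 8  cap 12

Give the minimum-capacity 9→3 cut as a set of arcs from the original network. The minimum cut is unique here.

augment #1: 9→4→7→3 push 9
augment #2: 9→10→8→3 push 8
augment #3: 9→4→6→1→3 push 6
augment #4: 9→5→2→6→1→3 push 7
max flow = 30; residual-reachable set from 9 gives S-side
cut edges (S→T): {(6,1), (7,3), (8,3)} total cap 30

Min-cut arcs: {(6,1), (7,3), (8,3)} (total capacity 30)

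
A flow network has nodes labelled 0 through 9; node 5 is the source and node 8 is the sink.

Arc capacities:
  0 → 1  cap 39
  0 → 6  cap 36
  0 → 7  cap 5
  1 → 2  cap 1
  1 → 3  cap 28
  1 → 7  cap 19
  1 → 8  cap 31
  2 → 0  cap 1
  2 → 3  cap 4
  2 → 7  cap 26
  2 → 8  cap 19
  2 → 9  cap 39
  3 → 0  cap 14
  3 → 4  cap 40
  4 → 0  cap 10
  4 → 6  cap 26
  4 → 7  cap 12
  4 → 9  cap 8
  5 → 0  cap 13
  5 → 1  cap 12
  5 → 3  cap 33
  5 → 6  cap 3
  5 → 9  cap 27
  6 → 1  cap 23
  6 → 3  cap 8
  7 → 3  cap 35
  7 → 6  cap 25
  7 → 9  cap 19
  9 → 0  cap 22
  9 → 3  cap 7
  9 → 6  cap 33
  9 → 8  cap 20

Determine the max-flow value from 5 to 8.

Maximum flow value: 52

augment #1: 5→1→8 bottleneck 12, total now 12
augment #2: 5→9→8 bottleneck 20, total now 32
augment #3: 5→0→1→8 bottleneck 13, total now 45
augment #4: 5→6→1→8 bottleneck 3, total now 48
augment #5: 5→3→0→1→8 bottleneck 3, total now 51
augment #6: 5→3→0→1→2→8 bottleneck 1, total now 52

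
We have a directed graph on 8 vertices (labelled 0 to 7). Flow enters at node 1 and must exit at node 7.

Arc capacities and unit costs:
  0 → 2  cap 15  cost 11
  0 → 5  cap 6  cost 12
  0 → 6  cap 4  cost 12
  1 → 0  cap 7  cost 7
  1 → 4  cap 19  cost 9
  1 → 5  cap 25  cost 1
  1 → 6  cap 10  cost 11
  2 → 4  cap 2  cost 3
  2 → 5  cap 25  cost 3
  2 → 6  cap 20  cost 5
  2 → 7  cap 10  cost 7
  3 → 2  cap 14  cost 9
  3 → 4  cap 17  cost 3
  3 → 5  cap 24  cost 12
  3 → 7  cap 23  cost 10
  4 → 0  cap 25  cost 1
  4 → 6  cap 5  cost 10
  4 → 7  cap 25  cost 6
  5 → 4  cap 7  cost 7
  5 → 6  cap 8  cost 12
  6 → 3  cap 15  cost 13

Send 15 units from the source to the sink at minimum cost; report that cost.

shortest-cost path #1: 1→5→4→7 push 7 @ unit cost 14 (adds 98)
shortest-cost path #2: 1→4→7 push 8 @ unit cost 15 (adds 120)
total cost = 218

Minimum cost for 15 units: 218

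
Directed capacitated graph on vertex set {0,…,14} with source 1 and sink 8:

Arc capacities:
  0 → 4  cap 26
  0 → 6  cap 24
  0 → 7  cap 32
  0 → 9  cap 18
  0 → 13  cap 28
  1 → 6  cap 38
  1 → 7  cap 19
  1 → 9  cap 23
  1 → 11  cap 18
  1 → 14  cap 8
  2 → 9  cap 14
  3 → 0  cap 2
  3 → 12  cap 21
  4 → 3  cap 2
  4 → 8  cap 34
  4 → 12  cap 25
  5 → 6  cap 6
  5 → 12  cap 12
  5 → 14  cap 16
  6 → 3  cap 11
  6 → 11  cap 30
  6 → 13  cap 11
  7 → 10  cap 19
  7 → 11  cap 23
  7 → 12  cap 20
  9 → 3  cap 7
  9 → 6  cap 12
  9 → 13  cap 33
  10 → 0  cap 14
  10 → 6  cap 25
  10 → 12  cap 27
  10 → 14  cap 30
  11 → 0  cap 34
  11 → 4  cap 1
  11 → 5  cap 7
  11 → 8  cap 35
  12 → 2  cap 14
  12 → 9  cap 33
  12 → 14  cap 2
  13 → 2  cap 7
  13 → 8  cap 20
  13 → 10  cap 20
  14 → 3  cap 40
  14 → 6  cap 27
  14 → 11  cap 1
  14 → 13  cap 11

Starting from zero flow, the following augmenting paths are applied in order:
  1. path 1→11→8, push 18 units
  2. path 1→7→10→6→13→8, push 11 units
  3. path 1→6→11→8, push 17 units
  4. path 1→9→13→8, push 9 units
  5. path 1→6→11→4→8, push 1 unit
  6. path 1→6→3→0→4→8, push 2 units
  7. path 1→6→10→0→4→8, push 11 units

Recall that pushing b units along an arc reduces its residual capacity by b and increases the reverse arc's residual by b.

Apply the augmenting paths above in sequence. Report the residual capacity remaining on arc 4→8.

Residual capacity of (4,8): 20

after path 1 (1→11→8, push 18): res(4,8)=34
after path 2 (1→7→10→6→13→8, push 11): res(4,8)=34
after path 3 (1→6→11→8, push 17): res(4,8)=34
after path 4 (1→9→13→8, push 9): res(4,8)=34
after path 5 (1→6→11→4→8, push 1): res(4,8)=33
after path 6 (1→6→3→0→4→8, push 2): res(4,8)=31
after path 7 (1→6→10→0→4→8, push 11): res(4,8)=20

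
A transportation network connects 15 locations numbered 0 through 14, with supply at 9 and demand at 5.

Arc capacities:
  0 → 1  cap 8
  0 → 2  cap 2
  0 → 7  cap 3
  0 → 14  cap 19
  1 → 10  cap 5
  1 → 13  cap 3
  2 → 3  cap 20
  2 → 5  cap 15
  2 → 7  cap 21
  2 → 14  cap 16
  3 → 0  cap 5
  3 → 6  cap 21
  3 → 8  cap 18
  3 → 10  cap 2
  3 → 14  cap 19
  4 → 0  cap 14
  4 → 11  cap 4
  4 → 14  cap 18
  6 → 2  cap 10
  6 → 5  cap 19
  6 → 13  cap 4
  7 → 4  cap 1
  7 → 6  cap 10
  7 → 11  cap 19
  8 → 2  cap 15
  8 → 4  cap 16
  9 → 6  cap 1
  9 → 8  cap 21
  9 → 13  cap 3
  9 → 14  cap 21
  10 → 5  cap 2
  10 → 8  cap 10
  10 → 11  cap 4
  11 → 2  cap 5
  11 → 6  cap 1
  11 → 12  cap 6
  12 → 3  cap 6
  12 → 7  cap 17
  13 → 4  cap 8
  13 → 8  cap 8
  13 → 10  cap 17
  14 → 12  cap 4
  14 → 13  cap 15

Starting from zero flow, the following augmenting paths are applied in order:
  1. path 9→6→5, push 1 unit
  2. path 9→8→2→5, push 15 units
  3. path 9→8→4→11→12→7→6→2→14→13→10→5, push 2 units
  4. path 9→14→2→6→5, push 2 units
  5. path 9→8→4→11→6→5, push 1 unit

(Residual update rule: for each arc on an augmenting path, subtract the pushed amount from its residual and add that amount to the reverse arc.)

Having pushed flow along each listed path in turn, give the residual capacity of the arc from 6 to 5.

after path 1 (9→6→5, push 1): res(6,5)=18
after path 2 (9→8→2→5, push 15): res(6,5)=18
after path 3 (9→8→4→11→12→7→6→2→14→13→10→5, push 2): res(6,5)=18
after path 4 (9→14→2→6→5, push 2): res(6,5)=16
after path 5 (9→8→4→11→6→5, push 1): res(6,5)=15

Residual capacity of (6,5): 15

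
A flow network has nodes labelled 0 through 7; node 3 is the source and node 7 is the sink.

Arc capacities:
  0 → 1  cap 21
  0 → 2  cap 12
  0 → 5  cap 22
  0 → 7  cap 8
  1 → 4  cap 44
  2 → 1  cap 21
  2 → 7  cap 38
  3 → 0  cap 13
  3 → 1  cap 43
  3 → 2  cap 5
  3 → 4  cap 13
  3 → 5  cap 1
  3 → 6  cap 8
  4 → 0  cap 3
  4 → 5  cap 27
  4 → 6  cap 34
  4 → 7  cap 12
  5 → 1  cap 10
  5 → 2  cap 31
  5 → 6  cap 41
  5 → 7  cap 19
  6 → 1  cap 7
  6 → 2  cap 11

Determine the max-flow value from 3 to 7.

Maximum flow value: 72

augment #1: 3→0→7 bottleneck 8, total now 8
augment #2: 3→2→7 bottleneck 5, total now 13
augment #3: 3→4→7 bottleneck 12, total now 25
augment #4: 3→5→7 bottleneck 1, total now 26
augment #5: 3→0→2→7 bottleneck 5, total now 31
augment #6: 3→4→5→7 bottleneck 1, total now 32
augment #7: 3→6→2→7 bottleneck 8, total now 40
augment #8: 3→1→4→5→7 bottleneck 17, total now 57
augment #9: 3→1→4→0→2→7 bottleneck 3, total now 60
augment #10: 3→1→4→5→2→7 bottleneck 9, total now 69
augment #11: 3→1→4→6→2→7 bottleneck 3, total now 72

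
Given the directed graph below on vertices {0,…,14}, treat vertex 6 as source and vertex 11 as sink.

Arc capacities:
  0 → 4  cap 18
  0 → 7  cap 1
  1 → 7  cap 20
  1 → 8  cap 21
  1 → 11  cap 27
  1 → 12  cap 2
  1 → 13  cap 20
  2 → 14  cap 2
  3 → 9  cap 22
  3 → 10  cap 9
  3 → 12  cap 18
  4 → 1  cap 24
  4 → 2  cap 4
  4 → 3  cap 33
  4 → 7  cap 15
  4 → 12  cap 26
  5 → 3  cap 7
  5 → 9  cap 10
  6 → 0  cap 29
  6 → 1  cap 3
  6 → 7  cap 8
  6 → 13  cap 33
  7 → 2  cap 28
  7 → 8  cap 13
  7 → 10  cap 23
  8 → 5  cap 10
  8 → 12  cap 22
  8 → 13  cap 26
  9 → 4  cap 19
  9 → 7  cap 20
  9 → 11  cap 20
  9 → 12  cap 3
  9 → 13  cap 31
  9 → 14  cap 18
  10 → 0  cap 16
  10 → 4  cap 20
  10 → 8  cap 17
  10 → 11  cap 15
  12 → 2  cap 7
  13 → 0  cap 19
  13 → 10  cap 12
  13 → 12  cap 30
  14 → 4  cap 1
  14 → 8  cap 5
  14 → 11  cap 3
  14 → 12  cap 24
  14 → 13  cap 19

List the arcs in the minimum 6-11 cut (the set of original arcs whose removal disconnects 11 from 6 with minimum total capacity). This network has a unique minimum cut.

augment #1: 6→1→11 push 3
augment #2: 6→7→10→11 push 8
augment #3: 6→13→10→11 push 7
augment #4: 6→0→4→1→11 push 18
augment #5: 6→0→7→2→14→11 push 1
augment #6: 6→13→10→4→1→11 push 5
augment #7: 6→13→12→2→14→11 push 1
augment #8: 6→13→12→2→7→8→5→9→11 push 1
max flow = 44; residual-reachable set from 6 gives S-side
cut edges (S→T): {(0,4), (0,7), (2,14), (6,1), (6,7), (13,10)} total cap 44

Min-cut arcs: {(0,4), (0,7), (2,14), (6,1), (6,7), (13,10)} (total capacity 44)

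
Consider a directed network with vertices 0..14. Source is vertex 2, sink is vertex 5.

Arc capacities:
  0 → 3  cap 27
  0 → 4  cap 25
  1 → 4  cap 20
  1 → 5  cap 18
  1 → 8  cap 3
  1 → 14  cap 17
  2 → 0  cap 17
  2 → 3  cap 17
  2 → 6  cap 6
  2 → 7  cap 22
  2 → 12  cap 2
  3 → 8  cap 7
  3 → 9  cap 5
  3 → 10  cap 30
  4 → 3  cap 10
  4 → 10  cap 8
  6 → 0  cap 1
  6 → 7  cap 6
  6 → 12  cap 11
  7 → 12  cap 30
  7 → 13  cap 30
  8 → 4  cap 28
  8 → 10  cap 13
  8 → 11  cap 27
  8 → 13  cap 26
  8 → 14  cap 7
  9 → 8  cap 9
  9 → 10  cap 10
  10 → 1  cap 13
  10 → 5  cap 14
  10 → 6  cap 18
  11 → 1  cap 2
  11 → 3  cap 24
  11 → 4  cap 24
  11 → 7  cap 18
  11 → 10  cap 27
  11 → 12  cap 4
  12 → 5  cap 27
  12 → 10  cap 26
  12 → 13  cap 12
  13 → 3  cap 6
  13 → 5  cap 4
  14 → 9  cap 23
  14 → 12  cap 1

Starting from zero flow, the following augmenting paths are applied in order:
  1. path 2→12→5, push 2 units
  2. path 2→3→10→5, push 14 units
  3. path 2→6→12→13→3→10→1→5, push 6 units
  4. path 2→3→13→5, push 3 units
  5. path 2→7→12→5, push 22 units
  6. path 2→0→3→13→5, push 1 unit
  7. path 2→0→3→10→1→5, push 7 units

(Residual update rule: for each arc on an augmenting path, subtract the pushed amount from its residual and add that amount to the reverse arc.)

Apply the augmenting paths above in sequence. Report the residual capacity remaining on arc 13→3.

after path 1 (2→12→5, push 2): res(13,3)=6
after path 2 (2→3→10→5, push 14): res(13,3)=6
after path 3 (2→6→12→13→3→10→1→5, push 6): res(13,3)=0
after path 4 (2→3→13→5, push 3): res(13,3)=3
after path 5 (2→7→12→5, push 22): res(13,3)=3
after path 6 (2→0→3→13→5, push 1): res(13,3)=4
after path 7 (2→0→3→10→1→5, push 7): res(13,3)=4

Residual capacity of (13,3): 4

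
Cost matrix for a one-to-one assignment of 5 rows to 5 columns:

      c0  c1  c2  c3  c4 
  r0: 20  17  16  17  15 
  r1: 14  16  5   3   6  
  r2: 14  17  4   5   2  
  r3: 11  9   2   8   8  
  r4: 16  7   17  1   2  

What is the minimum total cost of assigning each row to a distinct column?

optimal assignment: row0→col0 (cost 20), row1→col3 (cost 3), row2→col4 (cost 2), row3→col2 (cost 2), row4→col1 (cost 7)
total = 20 + 3 + 2 + 2 + 7 = 34

Minimum assignment cost: 34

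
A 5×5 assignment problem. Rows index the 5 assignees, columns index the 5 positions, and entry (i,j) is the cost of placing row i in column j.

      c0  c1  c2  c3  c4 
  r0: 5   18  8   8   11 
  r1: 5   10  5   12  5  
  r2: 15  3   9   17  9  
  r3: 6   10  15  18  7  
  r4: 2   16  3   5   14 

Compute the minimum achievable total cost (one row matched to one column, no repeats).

Minimum assignment cost: 25

one of 3 optimal assignments: row0→col0 (cost 5), row1→col2 (cost 5), row2→col1 (cost 3), row3→col4 (cost 7), row4→col3 (cost 5)
total = 5 + 5 + 3 + 7 + 5 = 25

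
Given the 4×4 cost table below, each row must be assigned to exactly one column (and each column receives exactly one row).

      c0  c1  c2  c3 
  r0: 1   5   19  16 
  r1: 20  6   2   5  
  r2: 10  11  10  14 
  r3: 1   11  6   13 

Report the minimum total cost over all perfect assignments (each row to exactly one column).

Minimum assignment cost: 21

optimal assignment: row0→col1 (cost 5), row1→col3 (cost 5), row2→col2 (cost 10), row3→col0 (cost 1)
total = 5 + 5 + 10 + 1 = 21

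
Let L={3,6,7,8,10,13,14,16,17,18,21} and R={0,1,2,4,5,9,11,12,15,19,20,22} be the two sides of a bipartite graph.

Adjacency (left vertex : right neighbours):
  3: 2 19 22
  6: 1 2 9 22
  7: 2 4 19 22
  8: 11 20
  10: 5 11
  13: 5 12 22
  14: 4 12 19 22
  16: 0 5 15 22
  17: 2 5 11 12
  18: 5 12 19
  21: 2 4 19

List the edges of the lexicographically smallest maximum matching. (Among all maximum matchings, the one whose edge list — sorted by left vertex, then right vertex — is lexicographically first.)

Lex-smallest maximum matching: {(3,2), (6,1), (7,4), (8,20), (10,5), (13,12), (14,22), (16,0), (17,11), (18,19)}

|M| = 10 (so the lex-smallest maximum matching has 10 edges)
process left vertices in ascending order; for each, take the smallest-labelled available neighbour that still permits 10 edges overall, or leave it unmatched if none does
lex-smallest matching: {3-2, 6-1, 7-4, 8-20, 10-5, 13-12, 14-22, 16-0, 17-11, 18-19}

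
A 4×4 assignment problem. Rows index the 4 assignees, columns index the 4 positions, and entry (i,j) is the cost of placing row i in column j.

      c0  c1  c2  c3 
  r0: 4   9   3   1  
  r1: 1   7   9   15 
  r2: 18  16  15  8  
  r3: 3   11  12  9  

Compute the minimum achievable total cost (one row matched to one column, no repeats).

Minimum assignment cost: 21

optimal assignment: row0→col2 (cost 3), row1→col1 (cost 7), row2→col3 (cost 8), row3→col0 (cost 3)
total = 3 + 7 + 8 + 3 = 21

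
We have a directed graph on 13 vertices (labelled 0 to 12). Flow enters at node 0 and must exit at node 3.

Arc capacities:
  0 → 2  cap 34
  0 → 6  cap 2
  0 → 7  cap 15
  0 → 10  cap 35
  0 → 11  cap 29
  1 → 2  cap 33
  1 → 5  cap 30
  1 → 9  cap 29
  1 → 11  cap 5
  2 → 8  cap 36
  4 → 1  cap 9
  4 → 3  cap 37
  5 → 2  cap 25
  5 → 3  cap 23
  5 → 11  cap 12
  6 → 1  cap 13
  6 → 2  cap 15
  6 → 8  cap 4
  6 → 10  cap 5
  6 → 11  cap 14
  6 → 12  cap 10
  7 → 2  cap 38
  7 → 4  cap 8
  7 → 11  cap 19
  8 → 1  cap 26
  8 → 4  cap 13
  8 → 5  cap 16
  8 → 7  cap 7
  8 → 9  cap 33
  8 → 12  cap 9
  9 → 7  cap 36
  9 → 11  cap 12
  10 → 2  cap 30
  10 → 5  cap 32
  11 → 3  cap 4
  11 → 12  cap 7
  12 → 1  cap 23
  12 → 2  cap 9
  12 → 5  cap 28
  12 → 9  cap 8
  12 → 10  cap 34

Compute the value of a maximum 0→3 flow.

Maximum flow value: 48

augment #1: 0→11→3 bottleneck 4, total now 4
augment #2: 0→7→4→3 bottleneck 8, total now 12
augment #3: 0→10→5→3 bottleneck 23, total now 35
augment #4: 0→2→8→4→3 bottleneck 13, total now 48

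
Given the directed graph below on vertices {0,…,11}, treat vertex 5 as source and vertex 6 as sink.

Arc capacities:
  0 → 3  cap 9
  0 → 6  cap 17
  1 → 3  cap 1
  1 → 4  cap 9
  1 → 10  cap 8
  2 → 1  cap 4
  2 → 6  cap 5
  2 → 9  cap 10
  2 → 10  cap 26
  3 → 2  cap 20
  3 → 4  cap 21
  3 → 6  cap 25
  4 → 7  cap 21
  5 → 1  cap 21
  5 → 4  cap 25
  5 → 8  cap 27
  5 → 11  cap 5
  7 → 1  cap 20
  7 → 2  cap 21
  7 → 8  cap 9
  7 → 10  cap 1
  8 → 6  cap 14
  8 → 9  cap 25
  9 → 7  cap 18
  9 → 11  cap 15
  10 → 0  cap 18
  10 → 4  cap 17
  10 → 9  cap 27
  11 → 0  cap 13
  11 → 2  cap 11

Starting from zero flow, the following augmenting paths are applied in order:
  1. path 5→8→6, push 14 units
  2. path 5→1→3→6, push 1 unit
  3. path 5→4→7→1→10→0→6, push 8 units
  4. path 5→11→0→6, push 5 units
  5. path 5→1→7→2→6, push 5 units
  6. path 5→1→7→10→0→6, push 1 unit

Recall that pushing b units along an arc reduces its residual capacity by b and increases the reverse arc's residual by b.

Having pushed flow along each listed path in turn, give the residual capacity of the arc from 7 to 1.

Residual capacity of (7,1): 18

after path 1 (5→8→6, push 14): res(7,1)=20
after path 2 (5→1→3→6, push 1): res(7,1)=20
after path 3 (5→4→7→1→10→0→6, push 8): res(7,1)=12
after path 4 (5→11→0→6, push 5): res(7,1)=12
after path 5 (5→1→7→2→6, push 5): res(7,1)=17
after path 6 (5→1→7→10→0→6, push 1): res(7,1)=18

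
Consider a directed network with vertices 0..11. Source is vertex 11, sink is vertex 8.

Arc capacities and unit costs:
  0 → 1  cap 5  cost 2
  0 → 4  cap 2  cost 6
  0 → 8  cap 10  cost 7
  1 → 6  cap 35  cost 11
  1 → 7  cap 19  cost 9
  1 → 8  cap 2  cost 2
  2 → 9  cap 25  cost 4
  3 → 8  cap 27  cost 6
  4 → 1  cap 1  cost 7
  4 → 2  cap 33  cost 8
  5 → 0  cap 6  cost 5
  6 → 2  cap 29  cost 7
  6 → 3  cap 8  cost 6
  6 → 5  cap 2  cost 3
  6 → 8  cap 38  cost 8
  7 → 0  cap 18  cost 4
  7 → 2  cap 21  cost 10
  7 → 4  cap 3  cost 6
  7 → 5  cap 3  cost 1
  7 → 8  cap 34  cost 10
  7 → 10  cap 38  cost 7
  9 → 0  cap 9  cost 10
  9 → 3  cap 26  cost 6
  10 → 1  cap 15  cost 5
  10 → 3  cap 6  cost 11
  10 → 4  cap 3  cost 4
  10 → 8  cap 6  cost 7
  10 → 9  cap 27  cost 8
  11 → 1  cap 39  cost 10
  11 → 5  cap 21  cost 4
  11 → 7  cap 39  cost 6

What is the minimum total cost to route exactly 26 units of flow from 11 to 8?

shortest-cost path #1: 11→1→8 push 2 @ unit cost 12 (adds 24)
shortest-cost path #2: 11→7→8 push 24 @ unit cost 16 (adds 384)
total cost = 408

Minimum cost for 26 units: 408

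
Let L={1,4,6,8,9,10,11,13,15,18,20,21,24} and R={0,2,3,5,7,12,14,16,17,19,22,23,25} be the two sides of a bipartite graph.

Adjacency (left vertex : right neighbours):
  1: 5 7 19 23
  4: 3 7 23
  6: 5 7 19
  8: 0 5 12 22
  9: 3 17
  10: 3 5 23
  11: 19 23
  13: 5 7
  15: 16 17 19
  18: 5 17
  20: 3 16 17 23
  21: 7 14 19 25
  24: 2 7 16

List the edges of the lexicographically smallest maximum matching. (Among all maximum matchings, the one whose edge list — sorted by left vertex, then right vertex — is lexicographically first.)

|M| = 10 (so the lex-smallest maximum matching has 10 edges)
process left vertices in ascending order; for each, take the smallest-labelled available neighbour that still permits 10 edges overall, or leave it unmatched if none does
lex-smallest matching: {1-5, 4-3, 6-7, 8-0, 9-17, 10-23, 11-19, 15-16, 21-14, 24-2}

Lex-smallest maximum matching: {(1,5), (4,3), (6,7), (8,0), (9,17), (10,23), (11,19), (15,16), (21,14), (24,2)}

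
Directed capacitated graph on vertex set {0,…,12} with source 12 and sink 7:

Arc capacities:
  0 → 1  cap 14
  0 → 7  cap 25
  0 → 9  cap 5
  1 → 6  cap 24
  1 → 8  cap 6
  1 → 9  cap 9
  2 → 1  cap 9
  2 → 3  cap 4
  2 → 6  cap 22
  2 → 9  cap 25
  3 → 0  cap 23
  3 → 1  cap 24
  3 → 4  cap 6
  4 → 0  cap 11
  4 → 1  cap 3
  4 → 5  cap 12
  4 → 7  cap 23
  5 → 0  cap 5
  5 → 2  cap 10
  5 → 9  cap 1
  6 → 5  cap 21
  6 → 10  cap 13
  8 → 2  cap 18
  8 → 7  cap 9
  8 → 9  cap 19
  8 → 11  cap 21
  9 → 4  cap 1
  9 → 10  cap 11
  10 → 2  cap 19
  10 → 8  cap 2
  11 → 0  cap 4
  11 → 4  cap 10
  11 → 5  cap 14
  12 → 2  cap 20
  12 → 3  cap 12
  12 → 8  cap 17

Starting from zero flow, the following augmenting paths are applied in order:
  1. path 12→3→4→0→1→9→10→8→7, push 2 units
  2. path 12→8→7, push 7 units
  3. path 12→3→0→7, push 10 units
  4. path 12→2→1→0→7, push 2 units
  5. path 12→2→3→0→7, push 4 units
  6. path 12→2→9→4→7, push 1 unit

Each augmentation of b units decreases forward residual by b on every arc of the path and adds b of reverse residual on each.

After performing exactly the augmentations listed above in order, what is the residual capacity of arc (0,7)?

after path 1 (12→3→4→0→1→9→10→8→7, push 2): res(0,7)=25
after path 2 (12→8→7, push 7): res(0,7)=25
after path 3 (12→3→0→7, push 10): res(0,7)=15
after path 4 (12→2→1→0→7, push 2): res(0,7)=13
after path 5 (12→2→3→0→7, push 4): res(0,7)=9
after path 6 (12→2→9→4→7, push 1): res(0,7)=9

Residual capacity of (0,7): 9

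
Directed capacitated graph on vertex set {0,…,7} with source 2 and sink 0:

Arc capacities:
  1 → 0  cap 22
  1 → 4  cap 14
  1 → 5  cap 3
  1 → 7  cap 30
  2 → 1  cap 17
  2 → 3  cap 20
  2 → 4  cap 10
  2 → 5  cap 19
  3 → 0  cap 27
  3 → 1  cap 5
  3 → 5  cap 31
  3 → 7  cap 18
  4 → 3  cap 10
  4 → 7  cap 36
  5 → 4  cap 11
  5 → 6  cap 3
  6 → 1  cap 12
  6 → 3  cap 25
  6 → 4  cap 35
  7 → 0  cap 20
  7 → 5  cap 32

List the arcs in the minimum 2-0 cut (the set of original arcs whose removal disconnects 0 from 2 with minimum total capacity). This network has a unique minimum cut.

Min-cut arcs: {(2,1), (2,3), (2,4), (5,4), (5,6)} (total capacity 61)

augment #1: 2→1→0 push 17
augment #2: 2→3→0 push 20
augment #3: 2→4→3→0 push 7
augment #4: 2→4→7→0 push 3
augment #5: 2→5→4→7→0 push 11
augment #6: 2→5→6→1→0 push 3
max flow = 61; residual-reachable set from 2 gives S-side
cut edges (S→T): {(2,1), (2,3), (2,4), (5,4), (5,6)} total cap 61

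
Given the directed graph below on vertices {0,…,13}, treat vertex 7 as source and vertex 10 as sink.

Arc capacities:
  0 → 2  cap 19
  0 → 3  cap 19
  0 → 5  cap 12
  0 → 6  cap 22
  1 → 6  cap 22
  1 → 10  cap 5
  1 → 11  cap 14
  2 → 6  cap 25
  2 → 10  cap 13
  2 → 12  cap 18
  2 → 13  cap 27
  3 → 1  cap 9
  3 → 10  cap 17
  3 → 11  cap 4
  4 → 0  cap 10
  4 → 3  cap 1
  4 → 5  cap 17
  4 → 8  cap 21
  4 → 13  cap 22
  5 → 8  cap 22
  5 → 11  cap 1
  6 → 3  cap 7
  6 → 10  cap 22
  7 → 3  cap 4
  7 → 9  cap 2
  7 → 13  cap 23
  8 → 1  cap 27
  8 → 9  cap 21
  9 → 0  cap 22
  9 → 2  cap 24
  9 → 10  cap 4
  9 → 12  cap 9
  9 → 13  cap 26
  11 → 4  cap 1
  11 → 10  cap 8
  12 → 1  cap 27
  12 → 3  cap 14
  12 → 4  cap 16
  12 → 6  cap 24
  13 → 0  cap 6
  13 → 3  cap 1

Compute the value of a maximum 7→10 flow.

Maximum flow value: 13

augment #1: 7→3→10 bottleneck 4, total now 4
augment #2: 7→9→10 bottleneck 2, total now 6
augment #3: 7→13→3→10 bottleneck 1, total now 7
augment #4: 7→13→0→2→10 bottleneck 6, total now 13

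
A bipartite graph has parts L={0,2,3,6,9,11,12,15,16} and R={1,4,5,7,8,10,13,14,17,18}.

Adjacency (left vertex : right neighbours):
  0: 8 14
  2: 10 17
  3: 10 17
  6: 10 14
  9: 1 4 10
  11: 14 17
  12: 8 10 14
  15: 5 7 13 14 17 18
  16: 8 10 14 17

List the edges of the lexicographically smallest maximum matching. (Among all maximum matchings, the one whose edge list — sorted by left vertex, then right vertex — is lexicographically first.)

Lex-smallest maximum matching: {(0,8), (2,10), (3,17), (6,14), (9,1), (15,5)}

|M| = 6 (so the lex-smallest maximum matching has 6 edges)
process left vertices in ascending order; for each, take the smallest-labelled available neighbour that still permits 6 edges overall, or leave it unmatched if none does
lex-smallest matching: {0-8, 2-10, 3-17, 6-14, 9-1, 15-5}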